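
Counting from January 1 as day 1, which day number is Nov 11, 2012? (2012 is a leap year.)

Days in months before Nov: 31 + 29 + 31 + 30 + 31 + 30 + 31 + 31 + 30 + 31 = 305.
Plus 11 days into Nov → day 316.

316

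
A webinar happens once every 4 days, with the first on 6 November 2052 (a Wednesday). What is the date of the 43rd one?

The 43rd occurrence is 42 intervals after the first: 42 × 4 = 168 days after 6 November 2052.
November has 30 days — 24 days to the end of November leaves 144.
December has 31 days (113 left).
January has 31 days (82 left).
February has 28 days (54 left).
March has 31 days (23 left).
23 days into April → 23 April 2053.

23 April 2053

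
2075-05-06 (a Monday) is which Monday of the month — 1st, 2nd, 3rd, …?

Day 6 falls in week ⌈6/7⌉ of the month.
Days 1–7 hold the 1st Monday, 8–14 the 2nd, 15–21 the 3rd, 22–28 the 4th, 29–31 the 5th.
6 is in the range for the 1st.

1st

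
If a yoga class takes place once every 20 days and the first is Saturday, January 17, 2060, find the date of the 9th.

The 9th occurrence is 8 intervals after the first: 8 × 20 = 160 days after January 17, 2060.
January has 31 days — 14 days to the end of January leaves 146.
February has 29 days (117 left).
March has 31 days (86 left).
April has 30 days (56 left).
May has 31 days (25 left).
25 days into June → June 25, 2060.

June 25, 2060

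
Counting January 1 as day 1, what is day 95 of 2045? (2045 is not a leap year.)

5 April 2045

January has 31 days (95 − 31 = 64 remain).
February has 28 days (64 − 28 = 36 remain).
March has 31 days (36 − 31 = 5 remain).
5 into April → April 5.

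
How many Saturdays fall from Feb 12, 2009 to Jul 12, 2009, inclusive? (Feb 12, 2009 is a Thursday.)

22

Feb 12, 2009 is a Thursday; the first Saturday on or after it is Feb 14, 2009 (2 days later).
From Feb 14, 2009 to Jul 12, 2009: 14 + 31 + 30 + 31 + 30 + 12 = 148 days (rest of Feb, Mar, Apr, May, Jun, Jul).
148 ÷ 7 = 21 full weeks with remainder 1, so 21 more Saturdays after the first → 22.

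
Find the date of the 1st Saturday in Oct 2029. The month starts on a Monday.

Oct 2029 begins on a Monday, so the first Saturday is Oct 6 (5 days later).

Oct 6, 2029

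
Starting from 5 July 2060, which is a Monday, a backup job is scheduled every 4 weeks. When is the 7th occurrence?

The 7th occurrence is 6 intervals after the first: 6 × 28 = 168 days after 5 July 2060.
July has 31 days — 26 days to the end of July leaves 142.
August has 31 days (111 left).
September has 30 days (81 left).
October has 31 days (50 left).
November has 30 days (20 left).
20 days into December → 20 December 2060.

20 December 2060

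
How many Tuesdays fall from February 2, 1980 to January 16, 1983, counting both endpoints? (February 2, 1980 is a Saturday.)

154

February 2, 1980 is a Saturday; the first Tuesday on or after it is February 5, 1980 (3 days later).
From February 5, 1980 to January 16, 1983: 330 + 365 + 365 + 16 = 1076 days (rest of 1980, 1981, 1982, to January 16, 1983 in 1983).
1076 ÷ 7 = 153 full weeks with remainder 5, so 153 more Tuesdays after the first → 154.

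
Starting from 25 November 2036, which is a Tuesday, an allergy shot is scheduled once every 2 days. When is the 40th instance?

11 February 2037

The 40th occurrence is 39 intervals after the first: 39 × 2 = 78 days after 25 November 2036.
November has 30 days — 5 days to the end of November leaves 73.
December has 31 days (42 left).
January has 31 days (11 left).
11 days into February → 11 February 2037.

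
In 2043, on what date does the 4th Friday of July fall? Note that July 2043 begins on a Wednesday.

July 2043 begins on a Wednesday, so the first Friday is July 3 (2 days later).
The 4th Friday is 3 weeks later: 3 + 21 = 24.

July 24, 2043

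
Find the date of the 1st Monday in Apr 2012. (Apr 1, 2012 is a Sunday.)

Apr 2, 2012

Apr 2012 begins on a Sunday, so the first Monday is Apr 2 (1 day later).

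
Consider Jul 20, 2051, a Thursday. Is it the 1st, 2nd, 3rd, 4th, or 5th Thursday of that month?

Day 20 falls in week ⌈20/7⌉ of the month.
Days 1–7 hold the 1st Thursday, 8–14 the 2nd, 15–21 the 3rd, 22–28 the 4th, 29–31 the 5th.
20 is in the range for the 3rd.

3rd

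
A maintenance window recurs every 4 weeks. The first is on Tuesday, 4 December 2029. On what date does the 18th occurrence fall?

25 March 2031

The 18th occurrence is 17 intervals after the first: 17 × 28 = 476 days after 4 December 2029.
December has 31 days — 27 days to the end of December leaves 449.
2030 has 365 days (84 left).
January has 31 days (53 left).
February has 28 days (25 left).
25 days into March → 25 March 2031.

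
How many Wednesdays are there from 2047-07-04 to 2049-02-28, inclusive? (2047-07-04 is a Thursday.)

2047-07-04 is a Thursday; the first Wednesday on or after it is 2047-07-10 (6 days later).
From 2047-07-10 to 2049-02-28: 174 + 366 + 59 = 599 days (rest of 2047, 2048, to 2049-02-28 in 2049).
599 ÷ 7 = 85 full weeks with remainder 4, so 85 more Wednesdays after the first → 86.

86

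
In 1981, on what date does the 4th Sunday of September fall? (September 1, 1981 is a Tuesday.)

27 September 1981

September 1981 begins on a Tuesday, so the first Sunday is September 6 (5 days later).
The 4th Sunday is 3 weeks later: 6 + 21 = 27.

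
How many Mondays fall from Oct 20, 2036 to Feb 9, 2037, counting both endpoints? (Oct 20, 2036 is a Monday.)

17

Oct 20, 2036 is a Monday; the first Monday on or after it is Oct 20, 2036.
From Oct 20, 2036 to Feb 9, 2037: 11 + 30 + 31 + 31 + 9 = 112 days (rest of Oct, Nov, Dec, Jan, Feb).
112 ÷ 7 = 16 full weeks with remainder 0, so 16 more Mondays after the first → 17.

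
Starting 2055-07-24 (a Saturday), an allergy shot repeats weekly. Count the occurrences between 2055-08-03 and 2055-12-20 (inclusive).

Occurrences land 7·i days after 2055-07-24 for i = 0, 1, 2, …
2055-08-03 is 10 days after the start; 10 ÷ 7 = 1 remainder 3; since the remainder is 3, round up to i = 2. First occurrence in the window: #3 on 2055-08-07 (2×7 = 14 days in).
2055-12-20 is 149 days after the start; 149 ÷ 7 = 21 remainder 2. Last occurrence in the window: #22 on 2055-12-18.
Occurrences #3 through #22: 20 in total.

20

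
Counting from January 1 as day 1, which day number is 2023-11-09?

313

Days in months before November: 31 + 28 + 31 + 30 + 31 + 30 + 31 + 31 + 30 + 31 = 304.
Plus 9 days into November → day 313.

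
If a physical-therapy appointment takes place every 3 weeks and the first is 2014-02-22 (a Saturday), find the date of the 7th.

2014-06-28

The 7th occurrence is 6 intervals after the first: 6 × 21 = 126 days after 2014-02-22.
February has 28 days — 6 days to the end of February leaves 120.
March has 31 days (89 left).
April has 30 days (59 left).
May has 31 days (28 left).
28 days into June → 2014-06-28.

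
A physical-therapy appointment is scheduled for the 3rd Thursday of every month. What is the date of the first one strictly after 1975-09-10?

1975-09-18

September 1975 starts on a Monday; its first Thursday is the 4th, so the 3rd Thursday is the 18th — 1975-09-18.
1975-09-18 is after 1975-09-10, so that is the next one.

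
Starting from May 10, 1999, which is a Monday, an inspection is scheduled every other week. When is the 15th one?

The 15th occurrence is 14 intervals after the first: 14 × 14 = 196 days after May 10, 1999.
May has 31 days — 21 days to the end of May leaves 175.
June has 30 days (145 left).
July has 31 days (114 left).
August has 31 days (83 left).
September has 30 days (53 left).
October has 31 days (22 left).
22 days into November → November 22, 1999.

November 22, 1999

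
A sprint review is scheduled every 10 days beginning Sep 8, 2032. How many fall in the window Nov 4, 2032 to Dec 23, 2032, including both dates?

5

Occurrences land 10·i days after Sep 8, 2032 for i = 0, 1, 2, …
Nov 4, 2032 is 57 days after the start; 57 ÷ 10 = 5 remainder 7; since the remainder is 7, round up to i = 6. First occurrence in the window: #7 on Nov 7, 2032 (6×10 = 60 days in).
Dec 23, 2032 is 106 days after the start; 106 ÷ 10 = 10 remainder 6. Last occurrence in the window: #11 on Dec 17, 2032.
Occurrences #7 through #11: 5 in total.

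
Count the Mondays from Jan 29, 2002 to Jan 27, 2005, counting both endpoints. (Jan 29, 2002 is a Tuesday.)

Jan 29, 2002 is a Tuesday; the first Monday on or after it is Feb 4, 2002 (6 days later).
From Feb 4, 2002 to Jan 27, 2005: 330 + 365 + 366 + 27 = 1088 days (rest of 2002, 2003, 2004, to Jan 27, 2005 in 2005).
1088 ÷ 7 = 155 full weeks with remainder 3, so 155 more Mondays after the first → 156.

156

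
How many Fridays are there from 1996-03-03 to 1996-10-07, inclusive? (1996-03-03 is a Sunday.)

1996-03-03 is a Sunday; the first Friday on or after it is 1996-03-08 (5 days later).
From 1996-03-08 to 1996-10-07: 23 + 30 + 31 + 30 + 31 + 31 + 30 + 7 = 213 days (rest of March, April, May, June, July, August, September, October).
213 ÷ 7 = 30 full weeks with remainder 3, so 30 more Fridays after the first → 31.

31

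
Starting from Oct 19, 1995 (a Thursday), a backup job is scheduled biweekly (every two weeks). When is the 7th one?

Jan 11, 1996

The 7th occurrence is 6 intervals after the first: 6 × 14 = 84 days after Oct 19, 1995.
Oct has 31 days — 12 days to the end of Oct leaves 72.
Nov has 30 days (42 left).
Dec has 31 days (11 left).
11 days into Jan → Jan 11, 1996.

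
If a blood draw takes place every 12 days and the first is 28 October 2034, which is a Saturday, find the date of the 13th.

21 March 2035

The 13th occurrence is 12 intervals after the first: 12 × 12 = 144 days after 28 October 2034.
October has 31 days — 3 days to the end of October leaves 141.
November has 30 days (111 left).
December has 31 days (80 left).
January has 31 days (49 left).
February has 28 days (21 left).
21 days into March → 21 March 2035.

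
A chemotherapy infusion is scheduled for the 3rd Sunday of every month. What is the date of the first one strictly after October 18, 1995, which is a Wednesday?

October 1995 starts on a Sunday; its first Sunday is the 1st, so the 3rd Sunday is the 15th — October 15, 1995.
That is not after October 18, 1995, so look at November 1995.
November 1995 starts on a Wednesday; its first Sunday is the 5th, so the 3rd Sunday is the 19th — November 19, 1995.

November 19, 1995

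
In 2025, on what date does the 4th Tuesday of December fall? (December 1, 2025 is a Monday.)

December 23, 2025

December 2025 begins on a Monday, so the first Tuesday is December 2 (1 day later).
The 4th Tuesday is 3 weeks later: 2 + 21 = 23.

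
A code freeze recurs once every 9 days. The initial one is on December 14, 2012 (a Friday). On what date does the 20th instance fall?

The 20th occurrence is 19 intervals after the first: 19 × 9 = 171 days after December 14, 2012.
December has 31 days — 17 days to the end of December leaves 154.
January has 31 days (123 left).
February has 28 days (95 left).
March has 31 days (64 left).
April has 30 days (34 left).
May has 31 days (3 left).
3 days into June → June 3, 2013.

June 3, 2013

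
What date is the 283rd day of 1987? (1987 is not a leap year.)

1987-10-10

January has 31 days (283 − 31 = 252 remain).
February has 28 days (252 − 28 = 224 remain).
March has 31 days (224 − 31 = 193 remain).
April has 30 days (193 − 30 = 163 remain).
May has 31 days (163 − 31 = 132 remain).
June has 30 days (132 − 30 = 102 remain).
July has 31 days (102 − 31 = 71 remain).
August has 31 days (71 − 31 = 40 remain).
September has 30 days (40 − 30 = 10 remain).
10 into October → October 10.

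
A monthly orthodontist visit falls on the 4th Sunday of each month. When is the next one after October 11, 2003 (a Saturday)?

October 26, 2003

October 2003 starts on a Wednesday; its first Sunday is the 5th, so the 4th Sunday is the 26th — October 26, 2003.
October 26, 2003 is after October 11, 2003, so that is the next one.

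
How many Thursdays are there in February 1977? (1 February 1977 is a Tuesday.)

1 February 1977 is a Tuesday; the first Thursday on or after it is 3 February 1977 (2 days later).
From 3 February 1977 to 28 February 1977 is 28 − 3 = 25 days.
25 ÷ 7 = 3 full weeks with remainder 4, so 3 more Thursdays after the first → 4.

4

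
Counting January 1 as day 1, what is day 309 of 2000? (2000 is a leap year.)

4 November 2000

January has 31 days (309 − 31 = 278 remain).
February has 29 days (278 − 29 = 249 remain).
March has 31 days (249 − 31 = 218 remain).
April has 30 days (218 − 30 = 188 remain).
May has 31 days (188 − 31 = 157 remain).
June has 30 days (157 − 30 = 127 remain).
July has 31 days (127 − 31 = 96 remain).
August has 31 days (96 − 31 = 65 remain).
September has 30 days (65 − 30 = 35 remain).
October has 31 days (35 − 31 = 4 remain).
4 into November → November 4.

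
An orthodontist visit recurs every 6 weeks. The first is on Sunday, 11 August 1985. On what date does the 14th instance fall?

The 14th occurrence is 13 intervals after the first: 13 × 42 = 546 days after 11 August 1985.
August has 31 days — 20 days to the end of August leaves 526.
From end of August to end of 1985 is 122 days (404 left).
1986 has 365 days (39 left).
January has 31 days (8 left).
8 days into February → 8 February 1987.

8 February 1987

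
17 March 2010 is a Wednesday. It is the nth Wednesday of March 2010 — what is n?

3rd

Day 17 falls in week ⌈17/7⌉ of the month.
Days 1–7 hold the 1st Wednesday, 8–14 the 2nd, 15–21 the 3rd, 22–28 the 4th, 29–31 the 5th.
17 is in the range for the 3rd.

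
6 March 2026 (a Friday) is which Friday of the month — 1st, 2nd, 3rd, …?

Day 6 falls in week ⌈6/7⌉ of the month.
Days 1–7 hold the 1st Friday, 8–14 the 2nd, 15–21 the 3rd, 22–28 the 4th, 29–31 the 5th.
6 is in the range for the 1st.

1st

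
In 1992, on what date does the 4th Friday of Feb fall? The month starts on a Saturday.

Feb 28, 1992

Feb 1992 begins on a Saturday, so the first Friday is Feb 7 (6 days later).
The 4th Friday is 3 weeks later: 7 + 21 = 28.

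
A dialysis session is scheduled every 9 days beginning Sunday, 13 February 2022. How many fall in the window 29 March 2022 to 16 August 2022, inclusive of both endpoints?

16

Occurrences land 9·i days after 13 February 2022 for i = 0, 1, 2, …
29 March 2022 is 44 days after the start; 44 ÷ 9 = 4 remainder 8; since the remainder is 8, round up to i = 5. First occurrence in the window: #6 on 30 March 2022 (5×9 = 45 days in).
16 August 2022 is 184 days after the start; 184 ÷ 9 = 20 remainder 4. Last occurrence in the window: #21 on 12 August 2022.
Occurrences #6 through #21: 16 in total.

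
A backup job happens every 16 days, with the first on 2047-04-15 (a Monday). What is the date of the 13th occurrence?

2047-10-24

The 13th occurrence is 12 intervals after the first: 12 × 16 = 192 days after 2047-04-15.
April has 30 days — 15 days to the end of April leaves 177.
May has 31 days (146 left).
June has 30 days (116 left).
July has 31 days (85 left).
August has 31 days (54 left).
September has 30 days (24 left).
24 days into October → 2047-10-24.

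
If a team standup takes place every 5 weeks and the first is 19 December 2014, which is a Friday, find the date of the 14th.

The 14th occurrence is 13 intervals after the first: 13 × 35 = 455 days after 19 December 2014.
December has 31 days — 12 days to the end of December leaves 443.
2015 has 365 days (78 left).
January has 31 days (47 left).
February has 29 days (18 left).
18 days into March → 18 March 2016.

18 March 2016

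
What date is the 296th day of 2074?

2074-10-23

January has 31 days (296 − 31 = 265 remain).
February has 28 days (265 − 28 = 237 remain).
March has 31 days (237 − 31 = 206 remain).
April has 30 days (206 − 30 = 176 remain).
May has 31 days (176 − 31 = 145 remain).
June has 30 days (145 − 30 = 115 remain).
July has 31 days (115 − 31 = 84 remain).
August has 31 days (84 − 31 = 53 remain).
September has 30 days (53 − 30 = 23 remain).
23 into October → October 23.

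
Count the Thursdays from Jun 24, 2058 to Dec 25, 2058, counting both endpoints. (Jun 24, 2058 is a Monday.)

26

Jun 24, 2058 is a Monday; the first Thursday on or after it is Jun 27, 2058 (3 days later).
From Jun 27, 2058 to Dec 25, 2058: 3 + 31 + 31 + 30 + 31 + 30 + 25 = 181 days (rest of Jun, Jul, Aug, Sep, Oct, Nov, Dec).
181 ÷ 7 = 25 full weeks with remainder 6, so 25 more Thursdays after the first → 26.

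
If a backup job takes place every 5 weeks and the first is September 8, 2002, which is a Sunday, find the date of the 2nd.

October 13, 2002

The 2nd occurrence is 1 interval after the first: 1 × 35 = 35 days after September 8, 2002.
September has 30 days — 22 days to the end of September leaves 13.
13 days into October → October 13, 2002.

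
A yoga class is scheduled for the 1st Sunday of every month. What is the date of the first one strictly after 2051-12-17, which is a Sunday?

2052-01-07

December 2051 starts on a Friday, so its 1st Sunday is 2051-12-03 (2 days in).
That is not after 2051-12-17, so look at January 2052.
January 2052 starts on a Monday, so its 1st Sunday is 2052-01-07 (6 days in).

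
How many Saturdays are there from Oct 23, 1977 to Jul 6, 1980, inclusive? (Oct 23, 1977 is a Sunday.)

Oct 23, 1977 is a Sunday; the first Saturday on or after it is Oct 29, 1977 (6 days later).
From Oct 29, 1977 to Jul 6, 1980: 63 + 365 + 365 + 188 = 981 days (rest of 1977, 1978, 1979, to Jul 6, 1980 in 1980).
981 ÷ 7 = 140 full weeks with remainder 1, so 140 more Saturdays after the first → 141.

141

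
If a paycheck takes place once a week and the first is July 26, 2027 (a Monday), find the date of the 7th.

The 7th occurrence is 6 intervals after the first: 6 × 7 = 42 days after July 26, 2027.
July has 31 days — 5 days to the end of July leaves 37.
August has 31 days (6 left).
6 days into September → September 6, 2027.

September 6, 2027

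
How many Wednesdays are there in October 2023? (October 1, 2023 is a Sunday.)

October 1, 2023 is a Sunday; the first Wednesday on or after it is October 4, 2023 (3 days later).
From October 4, 2023 to October 31, 2023 is 31 − 4 = 27 days.
27 ÷ 7 = 3 full weeks with remainder 6, so 3 more Wednesdays after the first → 4.

4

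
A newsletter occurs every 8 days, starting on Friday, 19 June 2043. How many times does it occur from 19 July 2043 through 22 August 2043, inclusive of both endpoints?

Occurrences land 8·i days after 19 June 2043 for i = 0, 1, 2, …
19 July 2043 is 30 days after the start; 30 ÷ 8 = 3 remainder 6; since the remainder is 6, round up to i = 4. First occurrence in the window: #5 on 21 July 2043 (4×8 = 32 days in).
22 August 2043 is 64 days after the start; 64 ÷ 8 = 8 remainder 0. Last occurrence in the window: #9 on 22 August 2043.
Occurrences #5 through #9: 5 in total.

5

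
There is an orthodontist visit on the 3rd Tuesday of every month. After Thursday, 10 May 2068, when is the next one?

May 2068 starts on a Tuesday; its first Tuesday is the 1st, so the 3rd Tuesday is the 15th — 15 May 2068.
15 May 2068 is after 10 May 2068, so that is the next one.

15 May 2068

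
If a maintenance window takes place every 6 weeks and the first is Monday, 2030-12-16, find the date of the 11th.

The 11th occurrence is 10 intervals after the first: 10 × 42 = 420 days after 2030-12-16.
December has 31 days — 15 days to the end of December leaves 405.
2031 has 365 days (40 left).
January has 31 days (9 left).
9 days into February → 2032-02-09.

2032-02-09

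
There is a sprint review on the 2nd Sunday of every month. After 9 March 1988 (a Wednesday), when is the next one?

13 March 1988

March 1988 starts on a Tuesday; its first Sunday is the 6th, so the 2nd Sunday is the 13th — 13 March 1988.
13 March 1988 is after 9 March 1988, so that is the next one.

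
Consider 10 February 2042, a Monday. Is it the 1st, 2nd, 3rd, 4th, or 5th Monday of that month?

Day 10 falls in week ⌈10/7⌉ of the month.
Days 1–7 hold the 1st Monday, 8–14 the 2nd, 15–21 the 3rd, 22–28 the 4th, 29–31 the 5th.
10 is in the range for the 2nd.

2nd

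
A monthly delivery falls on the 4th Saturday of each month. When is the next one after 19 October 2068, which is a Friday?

27 October 2068

October 2068 starts on a Monday; its first Saturday is the 6th, so the 4th Saturday is the 27th — 27 October 2068.
27 October 2068 is after 19 October 2068, so that is the next one.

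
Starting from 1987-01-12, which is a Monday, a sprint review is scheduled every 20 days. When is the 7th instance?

The 7th occurrence is 6 intervals after the first: 6 × 20 = 120 days after 1987-01-12.
January has 31 days — 19 days to the end of January leaves 101.
February has 28 days (73 left).
March has 31 days (42 left).
April has 30 days (12 left).
12 days into May → 1987-05-12.

1987-05-12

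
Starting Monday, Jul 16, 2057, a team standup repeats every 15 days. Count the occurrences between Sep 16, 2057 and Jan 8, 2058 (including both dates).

Occurrences land 15·i days after Jul 16, 2057 for i = 0, 1, 2, …
Sep 16, 2057 is 62 days after the start; 62 ÷ 15 = 4 remainder 2; since the remainder is 2, round up to i = 5. First occurrence in the window: #6 on Sep 29, 2057 (5×15 = 75 days in).
Jan 8, 2058 is 176 days after the start; 176 ÷ 15 = 11 remainder 11. Last occurrence in the window: #12 on Dec 28, 2057.
Occurrences #6 through #12: 7 in total.

7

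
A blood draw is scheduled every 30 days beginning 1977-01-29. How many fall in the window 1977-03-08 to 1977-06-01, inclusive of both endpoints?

Occurrences land 30·i days after 1977-01-29 for i = 0, 1, 2, …
1977-03-08 is 38 days after the start; 38 ÷ 30 = 1 remainder 8; since the remainder is 8, round up to i = 2. First occurrence in the window: #3 on 1977-03-30 (2×30 = 60 days in).
1977-06-01 is 123 days after the start; 123 ÷ 30 = 4 remainder 3. Last occurrence in the window: #5 on 1977-05-29.
Occurrences #3 through #5: 3 in total.

3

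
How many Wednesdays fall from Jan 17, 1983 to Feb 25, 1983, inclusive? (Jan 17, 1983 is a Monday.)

Jan 17, 1983 is a Monday; the first Wednesday on or after it is Jan 19, 1983 (2 days later).
From Jan 19, 1983 to Feb 25, 1983: 12 + 25 = 37 days (rest of Jan, Feb).
37 ÷ 7 = 5 full weeks with remainder 2, so 5 more Wednesdays after the first → 6.

6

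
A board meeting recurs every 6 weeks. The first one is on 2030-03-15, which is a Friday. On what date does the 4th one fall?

2030-07-19

The 4th occurrence is 3 intervals after the first: 3 × 42 = 126 days after 2030-03-15.
March has 31 days — 16 days to the end of March leaves 110.
April has 30 days (80 left).
May has 31 days (49 left).
June has 30 days (19 left).
19 days into July → 2030-07-19.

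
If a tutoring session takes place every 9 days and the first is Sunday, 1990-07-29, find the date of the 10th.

1990-10-18

The 10th occurrence is 9 intervals after the first: 9 × 9 = 81 days after 1990-07-29.
July has 31 days — 2 days to the end of July leaves 79.
August has 31 days (48 left).
September has 30 days (18 left).
18 days into October → 1990-10-18.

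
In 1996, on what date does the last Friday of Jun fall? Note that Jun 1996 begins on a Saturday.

Jun 1996 begins on a Saturday, so the first Friday is Jun 7 (6 days later).
Jun 1996 has 30 days. Adding weeks: 7, 14, 21, 28 — the last one ≤ 30 is the 28th.

Jun 28, 1996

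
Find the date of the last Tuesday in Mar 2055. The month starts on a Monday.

Mar 2055 begins on a Monday, so the first Tuesday is Mar 2 (1 day later).
Mar 2055 has 31 days. Adding weeks: 2, 9, 16, 23, 30 — the last one ≤ 31 is the 30th.

Mar 30, 2055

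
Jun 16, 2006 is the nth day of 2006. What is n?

167

Days in months before Jun: 31 + 28 + 31 + 30 + 31 = 151.
Plus 16 days into Jun → day 167.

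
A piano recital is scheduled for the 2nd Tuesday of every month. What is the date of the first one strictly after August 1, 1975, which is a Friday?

August 1975 starts on a Friday; its first Tuesday is the 5th, so the 2nd Tuesday is the 12th — August 12, 1975.
August 12, 1975 is after August 1, 1975, so that is the next one.

August 12, 1975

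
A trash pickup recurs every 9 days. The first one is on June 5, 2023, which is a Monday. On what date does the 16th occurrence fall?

The 16th occurrence is 15 intervals after the first: 15 × 9 = 135 days after June 5, 2023.
June has 30 days — 25 days to the end of June leaves 110.
July has 31 days (79 left).
August has 31 days (48 left).
September has 30 days (18 left).
18 days into October → October 18, 2023.

October 18, 2023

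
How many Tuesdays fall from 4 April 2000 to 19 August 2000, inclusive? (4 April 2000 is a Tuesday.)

4 April 2000 is a Tuesday; the first Tuesday on or after it is 4 April 2000.
From 4 April 2000 to 19 August 2000: 26 + 31 + 30 + 31 + 19 = 137 days (rest of April, May, June, July, August).
137 ÷ 7 = 19 full weeks with remainder 4, so 19 more Tuesdays after the first → 20.

20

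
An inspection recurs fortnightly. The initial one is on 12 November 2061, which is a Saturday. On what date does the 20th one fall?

5 August 2062

The 20th occurrence is 19 intervals after the first: 19 × 14 = 266 days after 12 November 2061.
November has 30 days — 18 days to the end of November leaves 248.
December has 31 days (217 left).
January has 31 days (186 left).
February has 28 days (158 left).
March has 31 days (127 left).
April has 30 days (97 left).
May has 31 days (66 left).
June has 30 days (36 left).
July has 31 days (5 left).
5 days into August → 5 August 2062.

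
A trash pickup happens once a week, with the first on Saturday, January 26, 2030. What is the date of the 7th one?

The 7th occurrence is 6 intervals after the first: 6 × 7 = 42 days after January 26, 2030.
January has 31 days — 5 days to the end of January leaves 37.
February has 28 days (9 left).
9 days into March → March 9, 2030.

March 9, 2030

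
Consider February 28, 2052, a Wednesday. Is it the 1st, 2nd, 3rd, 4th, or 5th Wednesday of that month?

4th

Day 28 falls in week ⌈28/7⌉ of the month.
Days 1–7 hold the 1st Wednesday, 8–14 the 2nd, 15–21 the 3rd, 22–28 the 4th, 29–31 the 5th.
28 is in the range for the 4th.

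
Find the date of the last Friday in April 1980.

The first Friday of April 1980 is April 4.
April 1980 has 30 days. Adding weeks: 4, 11, 18, 25 — the last one ≤ 30 is the 25th.

April 25, 1980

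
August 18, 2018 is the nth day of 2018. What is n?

230

Days in months before August: 31 + 28 + 31 + 30 + 31 + 30 + 31 = 212.
Plus 18 days into August → day 230.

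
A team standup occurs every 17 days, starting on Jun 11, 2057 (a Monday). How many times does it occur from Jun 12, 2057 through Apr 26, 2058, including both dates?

Occurrences land 17·i days after Jun 11, 2057 for i = 0, 1, 2, …
Jun 12, 2057 is 1 day after the start; 1 ÷ 17 = 0 remainder 1; since the remainder is 1, round up to i = 1. First occurrence in the window: #2 on Jun 28, 2057 (1×17 = 17 days in).
Apr 26, 2058 is 319 days after the start; 319 ÷ 17 = 18 remainder 13. Last occurrence in the window: #19 on Apr 13, 2058.
Occurrences #2 through #19: 18 in total.

18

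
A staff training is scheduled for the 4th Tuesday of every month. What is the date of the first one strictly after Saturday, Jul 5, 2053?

Jul 2053 starts on a Tuesday; its first Tuesday is the 1st, so the 4th Tuesday is the 22nd — Jul 22, 2053.
Jul 22, 2053 is after Jul 5, 2053, so that is the next one.

Jul 22, 2053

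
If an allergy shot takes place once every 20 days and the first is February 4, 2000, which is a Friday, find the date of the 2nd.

The 2nd occurrence is 1 interval after the first: 1 × 20 = 20 days after February 4, 2000.
20 days later is February 24, 2000.

February 24, 2000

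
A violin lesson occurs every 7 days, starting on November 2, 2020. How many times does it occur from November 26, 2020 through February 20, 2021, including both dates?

12

Occurrences land 7·i days after November 2, 2020 for i = 0, 1, 2, …
November 26, 2020 is 24 days after the start; 24 ÷ 7 = 3 remainder 3; since the remainder is 3, round up to i = 4. First occurrence in the window: #5 on November 30, 2020 (4×7 = 28 days in).
February 20, 2021 is 110 days after the start; 110 ÷ 7 = 15 remainder 5. Last occurrence in the window: #16 on February 15, 2021.
Occurrences #5 through #16: 12 in total.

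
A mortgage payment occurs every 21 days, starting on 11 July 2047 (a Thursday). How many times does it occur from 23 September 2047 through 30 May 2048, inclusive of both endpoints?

Occurrences land 21·i days after 11 July 2047 for i = 0, 1, 2, …
23 September 2047 is 74 days after the start; 74 ÷ 21 = 3 remainder 11; since the remainder is 11, round up to i = 4. First occurrence in the window: #5 on 3 October 2047 (4×21 = 84 days in).
30 May 2048 is 324 days after the start; 324 ÷ 21 = 15 remainder 9. Last occurrence in the window: #16 on 21 May 2048.
Occurrences #5 through #16: 12 in total.

12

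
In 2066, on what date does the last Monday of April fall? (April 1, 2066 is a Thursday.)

April 2066 begins on a Thursday, so the first Monday is April 5 (4 days later).
April 2066 has 30 days. Adding weeks: 5, 12, 19, 26 — the last one ≤ 30 is the 26th.

2066-04-26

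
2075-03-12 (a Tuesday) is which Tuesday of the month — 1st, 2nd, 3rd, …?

Day 12 falls in week ⌈12/7⌉ of the month.
Days 1–7 hold the 1st Tuesday, 8–14 the 2nd, 15–21 the 3rd, 22–28 the 4th, 29–31 the 5th.
12 is in the range for the 2nd.

2nd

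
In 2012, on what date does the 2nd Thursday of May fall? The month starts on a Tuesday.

2012-05-10

May 2012 begins on a Tuesday, so the first Thursday is May 3 (2 days later).
The 2nd Thursday is 1 weeks later: 3 + 7 = 10.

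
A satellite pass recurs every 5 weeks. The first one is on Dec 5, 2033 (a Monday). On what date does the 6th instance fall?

May 29, 2034

The 6th occurrence is 5 intervals after the first: 5 × 35 = 175 days after Dec 5, 2033.
Dec has 31 days — 26 days to the end of Dec leaves 149.
Jan has 31 days (118 left).
Feb has 28 days (90 left).
Mar has 31 days (59 left).
Apr has 30 days (29 left).
29 days into May → May 29, 2034.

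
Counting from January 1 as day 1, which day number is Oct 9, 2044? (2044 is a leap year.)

Days in months before Oct: 31 + 29 + 31 + 30 + 31 + 30 + 31 + 31 + 30 = 274.
Plus 9 days into Oct → day 283.

283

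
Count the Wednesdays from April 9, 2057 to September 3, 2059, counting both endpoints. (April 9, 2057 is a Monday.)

126

April 9, 2057 is a Monday; the first Wednesday on or after it is April 11, 2057 (2 days later).
From April 11, 2057 to September 3, 2059: 264 + 365 + 246 = 875 days (rest of 2057, 2058, to September 3, 2059 in 2059).
875 ÷ 7 = 125 full weeks with remainder 0, so 125 more Wednesdays after the first → 126.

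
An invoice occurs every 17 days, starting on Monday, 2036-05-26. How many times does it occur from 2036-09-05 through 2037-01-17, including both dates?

8

Occurrences land 17·i days after 2036-05-26 for i = 0, 1, 2, …
2036-09-05 is 102 days after the start; 102 ÷ 17 = 6 remainder 0. First occurrence in the window: #7 on 2036-09-05 (6×17 = 102 days in).
2037-01-17 is 236 days after the start; 236 ÷ 17 = 13 remainder 15. Last occurrence in the window: #14 on 2037-01-02.
Occurrences #7 through #14: 8 in total.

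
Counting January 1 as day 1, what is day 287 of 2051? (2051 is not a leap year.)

Jan has 31 days (287 − 31 = 256 remain).
Feb has 28 days (256 − 28 = 228 remain).
Mar has 31 days (228 − 31 = 197 remain).
Apr has 30 days (197 − 30 = 167 remain).
May has 31 days (167 − 31 = 136 remain).
Jun has 30 days (136 − 30 = 106 remain).
Jul has 31 days (106 − 31 = 75 remain).
Aug has 31 days (75 − 31 = 44 remain).
Sep has 30 days (44 − 30 = 14 remain).
14 into Oct → Oct 14.

Oct 14, 2051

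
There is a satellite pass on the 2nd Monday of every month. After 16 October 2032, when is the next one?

8 November 2032

October 2032 starts on a Friday; its first Monday is the 4th, so the 2nd Monday is the 11th — 11 October 2032.
That is not after 16 October 2032, so look at November 2032.
November 2032 starts on a Monday; its first Monday is the 1st, so the 2nd Monday is the 8th — 8 November 2032.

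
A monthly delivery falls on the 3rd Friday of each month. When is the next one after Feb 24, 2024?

Mar 15, 2024

Feb 2024 starts on a Thursday; its first Friday is the 2nd, so the 3rd Friday is the 16th — Feb 16, 2024.
That is not after Feb 24, 2024, so look at Mar 2024.
Mar 2024 starts on a Friday; its first Friday is the 1st, so the 3rd Friday is the 15th — Mar 15, 2024.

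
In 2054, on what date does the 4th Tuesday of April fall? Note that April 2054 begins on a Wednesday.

28 April 2054

April 2054 begins on a Wednesday, so the first Tuesday is April 7 (6 days later).
The 4th Tuesday is 3 weeks later: 7 + 21 = 28.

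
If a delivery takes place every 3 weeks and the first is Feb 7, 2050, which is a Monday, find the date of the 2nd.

Feb 28, 2050

The 2nd occurrence is 1 interval after the first: 1 × 21 = 21 days after Feb 7, 2050.
21 days later is Feb 28, 2050.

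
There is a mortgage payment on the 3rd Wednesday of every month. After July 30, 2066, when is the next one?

July 2066 starts on a Thursday; its first Wednesday is the 7th, so the 3rd Wednesday is the 21st — July 21, 2066.
That is not after July 30, 2066, so look at August 2066.
August 2066 starts on a Sunday; its first Wednesday is the 4th, so the 3rd Wednesday is the 18th — August 18, 2066.

August 18, 2066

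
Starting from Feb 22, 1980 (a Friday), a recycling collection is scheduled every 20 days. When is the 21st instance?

Mar 28, 1981

The 21st occurrence is 20 intervals after the first: 20 × 20 = 400 days after Feb 22, 1980.
Feb has 29 days — 7 days to the end of Feb leaves 393.
Mar has 31 days (362 left).
Apr has 30 days (332 left).
May has 31 days (301 left).
Jun has 30 days (271 left).
Jul has 31 days (240 left).
Aug has 31 days (209 left).
Sep has 30 days (179 left).
Oct has 31 days (148 left).
Nov has 30 days (118 left).
Dec has 31 days (87 left).
Jan has 31 days (56 left).
Feb has 28 days (28 left).
28 days into Mar → Mar 28, 1981.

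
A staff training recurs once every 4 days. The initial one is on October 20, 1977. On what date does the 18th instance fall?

The 18th occurrence is 17 intervals after the first: 17 × 4 = 68 days after October 20, 1977.
October has 31 days — 11 days to the end of October leaves 57.
November has 30 days (27 left).
27 days into December → December 27, 1977.

December 27, 1977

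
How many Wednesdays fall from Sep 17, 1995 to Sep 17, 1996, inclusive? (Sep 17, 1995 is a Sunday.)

52

Sep 17, 1995 is a Sunday; the first Wednesday on or after it is Sep 20, 1995 (3 days later).
From Sep 20, 1995 to Sep 17, 1996: 102 + 261 = 363 days (rest of 1995, to Sep 17, 1996 in 1996).
363 ÷ 7 = 51 full weeks with remainder 6, so 51 more Wednesdays after the first → 52.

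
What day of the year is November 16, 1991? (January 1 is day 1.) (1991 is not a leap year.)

Days in months before November: 31 + 28 + 31 + 30 + 31 + 30 + 31 + 31 + 30 + 31 = 304.
Plus 16 days into November → day 320.

320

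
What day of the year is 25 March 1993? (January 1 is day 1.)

Days in months before March: 31 + 28 = 59.
Plus 25 days into March → day 84.

84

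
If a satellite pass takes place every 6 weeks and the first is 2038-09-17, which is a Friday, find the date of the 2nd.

2038-10-29

The 2nd occurrence is 1 interval after the first: 1 × 42 = 42 days after 2038-09-17.
September has 30 days — 13 days to the end of September leaves 29.
29 days into October → 2038-10-29.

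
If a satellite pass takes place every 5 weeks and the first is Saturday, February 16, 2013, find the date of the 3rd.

The 3rd occurrence is 2 intervals after the first: 2 × 35 = 70 days after February 16, 2013.
February has 28 days — 12 days to the end of February leaves 58.
March has 31 days (27 left).
27 days into April → April 27, 2013.

April 27, 2013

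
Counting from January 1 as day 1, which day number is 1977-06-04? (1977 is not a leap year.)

Days in months before June: 31 + 28 + 31 + 30 + 31 = 151.
Plus 4 days into June → day 155.

155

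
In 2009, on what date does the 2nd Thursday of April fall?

April 2009 begins on a Wednesday, so the first Thursday is April 2 (1 day later).
The 2nd Thursday is 1 weeks later: 2 + 7 = 9.

9 April 2009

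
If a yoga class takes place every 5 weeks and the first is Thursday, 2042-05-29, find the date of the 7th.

The 7th occurrence is 6 intervals after the first: 6 × 35 = 210 days after 2042-05-29.
May has 31 days — 2 days to the end of May leaves 208.
June has 30 days (178 left).
July has 31 days (147 left).
August has 31 days (116 left).
September has 30 days (86 left).
October has 31 days (55 left).
November has 30 days (25 left).
25 days into December → 2042-12-25.

2042-12-25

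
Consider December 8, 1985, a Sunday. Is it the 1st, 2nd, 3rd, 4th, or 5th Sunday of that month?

2nd

Day 8 falls in week ⌈8/7⌉ of the month.
Days 1–7 hold the 1st Sunday, 8–14 the 2nd, 15–21 the 3rd, 22–28 the 4th, 29–31 the 5th.
8 is in the range for the 2nd.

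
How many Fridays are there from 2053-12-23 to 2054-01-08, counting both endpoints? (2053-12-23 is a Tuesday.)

2

2053-12-23 is a Tuesday; the first Friday on or after it is 2053-12-26 (3 days later).
From 2053-12-26 to 2054-01-08: 5 + 8 = 13 days (rest of December, January).
13 ÷ 7 = 1 full weeks with remainder 6, so 1 more Fridays after the first → 2.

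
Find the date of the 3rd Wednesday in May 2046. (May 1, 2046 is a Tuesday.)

May 2046 begins on a Tuesday, so the first Wednesday is May 2 (1 day later).
The 3rd Wednesday is 2 weeks later: 2 + 14 = 16.

May 16, 2046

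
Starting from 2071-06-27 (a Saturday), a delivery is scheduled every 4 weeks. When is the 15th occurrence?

2072-07-23

The 15th occurrence is 14 intervals after the first: 14 × 28 = 392 days after 2071-06-27.
June has 30 days — 3 days to the end of June leaves 389.
July has 31 days (358 left).
August has 31 days (327 left).
September has 30 days (297 left).
October has 31 days (266 left).
November has 30 days (236 left).
December has 31 days (205 left).
January has 31 days (174 left).
February has 29 days (145 left).
March has 31 days (114 left).
April has 30 days (84 left).
May has 31 days (53 left).
June has 30 days (23 left).
23 days into July → 2072-07-23.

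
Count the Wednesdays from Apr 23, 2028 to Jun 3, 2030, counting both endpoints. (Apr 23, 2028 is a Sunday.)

110

Apr 23, 2028 is a Sunday; the first Wednesday on or after it is Apr 26, 2028 (3 days later).
From Apr 26, 2028 to Jun 3, 2030: 249 + 365 + 154 = 768 days (rest of 2028, 2029, to Jun 3, 2030 in 2030).
768 ÷ 7 = 109 full weeks with remainder 5, so 109 more Wednesdays after the first → 110.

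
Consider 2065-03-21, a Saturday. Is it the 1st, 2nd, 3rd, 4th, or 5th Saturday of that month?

Day 21 falls in week ⌈21/7⌉ of the month.
Days 1–7 hold the 1st Saturday, 8–14 the 2nd, 15–21 the 3rd, 22–28 the 4th, 29–31 the 5th.
21 is in the range for the 3rd.

3rd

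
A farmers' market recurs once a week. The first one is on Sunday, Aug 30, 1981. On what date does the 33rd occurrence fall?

Apr 11, 1982

The 33rd occurrence is 32 intervals after the first: 32 × 7 = 224 days after Aug 30, 1981.
Aug has 31 days — 1 day to the end of Aug leaves 223.
Sep has 30 days (193 left).
Oct has 31 days (162 left).
Nov has 30 days (132 left).
Dec has 31 days (101 left).
Jan has 31 days (70 left).
Feb has 28 days (42 left).
Mar has 31 days (11 left).
11 days into Apr → Apr 11, 1982.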